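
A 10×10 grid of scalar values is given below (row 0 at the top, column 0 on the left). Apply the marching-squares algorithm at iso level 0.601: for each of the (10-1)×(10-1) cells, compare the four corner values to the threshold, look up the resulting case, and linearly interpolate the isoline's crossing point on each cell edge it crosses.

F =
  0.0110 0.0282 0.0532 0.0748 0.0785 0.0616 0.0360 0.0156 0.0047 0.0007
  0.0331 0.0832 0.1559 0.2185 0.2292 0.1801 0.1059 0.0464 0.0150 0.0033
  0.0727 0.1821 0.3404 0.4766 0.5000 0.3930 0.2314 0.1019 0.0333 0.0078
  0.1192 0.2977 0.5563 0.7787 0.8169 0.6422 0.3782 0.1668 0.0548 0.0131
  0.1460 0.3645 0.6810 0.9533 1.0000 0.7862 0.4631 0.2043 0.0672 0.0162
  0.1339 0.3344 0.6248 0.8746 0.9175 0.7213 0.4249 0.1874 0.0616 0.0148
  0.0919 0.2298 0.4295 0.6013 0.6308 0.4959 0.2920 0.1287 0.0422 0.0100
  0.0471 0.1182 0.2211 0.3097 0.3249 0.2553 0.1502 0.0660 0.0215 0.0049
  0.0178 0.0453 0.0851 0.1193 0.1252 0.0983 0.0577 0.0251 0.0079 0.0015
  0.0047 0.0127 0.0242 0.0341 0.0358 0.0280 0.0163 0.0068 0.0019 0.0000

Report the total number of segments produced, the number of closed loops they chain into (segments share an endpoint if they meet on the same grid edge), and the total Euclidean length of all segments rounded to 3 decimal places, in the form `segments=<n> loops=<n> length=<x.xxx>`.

cell (2,2): code 0100 → (2.412,3.000)–(3.000,2.201)
cell (2,3): code 1100 → (2.319,4.000)–(2.412,3.000)
cell (2,4): code 1100 → (2.835,5.000)–(2.319,4.000)
cell (2,5): code 1000 → (3.000,5.156)–(2.835,5.000)
cell (3,1): code 0100 → (3.358,2.000)–(4.000,1.747)
cell (3,2): code 1110 → (3.000,2.201)–(3.358,2.000)
cell (3,5): code 1001 → (4.000,5.573)–(3.000,5.156)
cell (4,1): code 0110 → (4.000,1.747)–(5.000,1.918)
cell (4,5): code 1001 → (5.000,5.406)–(4.000,5.573)
cell (5,1): code 0010 → (5.000,1.918)–(5.122,2.000)
cell (5,2): code 0111 → (5.122,2.000)–(6.000,2.998)
cell (5,4): code 1011 → (6.000,4.221)–(5.534,5.000)
cell (5,5): code 0001 → (5.534,5.000)–(5.000,5.406)
cell (6,2): code 0010 → (6.000,2.998)–(6.001,3.000)
cell (6,3): code 0011 → (6.001,3.000)–(6.097,4.000)
cell (6,4): code 0001 → (6.097,4.000)–(6.000,4.221)
total: 16 segments, chained into 1 closed loop(s), length Σ = 11.864469

segments=16 loops=1 length=11.864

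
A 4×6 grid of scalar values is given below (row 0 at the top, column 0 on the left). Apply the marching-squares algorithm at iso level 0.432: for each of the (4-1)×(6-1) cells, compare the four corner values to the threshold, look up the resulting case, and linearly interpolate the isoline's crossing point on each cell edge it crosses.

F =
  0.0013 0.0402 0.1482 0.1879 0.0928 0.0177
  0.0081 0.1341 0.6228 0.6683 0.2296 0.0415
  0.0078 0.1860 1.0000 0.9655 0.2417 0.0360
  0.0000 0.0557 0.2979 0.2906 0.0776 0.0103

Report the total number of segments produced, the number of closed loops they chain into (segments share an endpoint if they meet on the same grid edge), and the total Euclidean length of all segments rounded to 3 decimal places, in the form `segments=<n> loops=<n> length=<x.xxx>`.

segments=8 loops=1 length=7.509

cell (0,1): code 0100 → (0.598,2.000)–(1.000,1.610)
cell (0,2): code 1100 → (0.508,3.000)–(0.598,2.000)
cell (0,3): code 1000 → (1.000,3.539)–(0.508,3.000)
cell (1,1): code 0110 → (1.000,1.610)–(2.000,1.302)
cell (1,3): code 1001 → (2.000,3.737)–(1.000,3.539)
cell (2,1): code 0010 → (2.000,1.302)–(2.809,2.000)
cell (2,2): code 0011 → (2.809,2.000)–(2.790,3.000)
cell (2,3): code 0001 → (2.790,3.000)–(2.000,3.737)
total: 8 segments, chained into 1 closed loop(s), length Σ = 7.508886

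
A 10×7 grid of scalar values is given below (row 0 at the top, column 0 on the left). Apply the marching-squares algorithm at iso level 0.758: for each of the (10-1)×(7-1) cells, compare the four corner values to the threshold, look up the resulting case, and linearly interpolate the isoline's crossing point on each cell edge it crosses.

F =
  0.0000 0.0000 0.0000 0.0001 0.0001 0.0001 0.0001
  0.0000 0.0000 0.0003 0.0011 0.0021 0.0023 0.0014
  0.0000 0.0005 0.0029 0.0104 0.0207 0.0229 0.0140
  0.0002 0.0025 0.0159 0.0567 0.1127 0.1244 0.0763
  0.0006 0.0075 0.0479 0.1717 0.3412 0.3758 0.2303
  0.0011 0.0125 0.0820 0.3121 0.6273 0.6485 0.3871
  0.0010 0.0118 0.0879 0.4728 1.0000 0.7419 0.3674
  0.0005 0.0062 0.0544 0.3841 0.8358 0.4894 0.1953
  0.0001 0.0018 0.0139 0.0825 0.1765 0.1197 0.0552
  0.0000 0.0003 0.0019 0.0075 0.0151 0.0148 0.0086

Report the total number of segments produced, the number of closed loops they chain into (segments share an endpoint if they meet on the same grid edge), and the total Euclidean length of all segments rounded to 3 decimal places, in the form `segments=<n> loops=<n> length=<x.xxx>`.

cell (5,3): code 0100 → (5.351,4.000)–(6.000,3.541)
cell (5,4): code 1000 → (6.000,4.938)–(5.351,4.000)
cell (6,3): code 0110 → (6.000,3.541)–(7.000,3.828)
cell (6,4): code 1001 → (7.000,4.225)–(6.000,4.938)
cell (7,3): code 0010 → (7.000,3.828)–(7.118,4.000)
cell (7,4): code 0001 → (7.118,4.000)–(7.000,4.225)
total: 6 segments, chained into 1 closed loop(s), length Σ = 4.666663

segments=6 loops=1 length=4.667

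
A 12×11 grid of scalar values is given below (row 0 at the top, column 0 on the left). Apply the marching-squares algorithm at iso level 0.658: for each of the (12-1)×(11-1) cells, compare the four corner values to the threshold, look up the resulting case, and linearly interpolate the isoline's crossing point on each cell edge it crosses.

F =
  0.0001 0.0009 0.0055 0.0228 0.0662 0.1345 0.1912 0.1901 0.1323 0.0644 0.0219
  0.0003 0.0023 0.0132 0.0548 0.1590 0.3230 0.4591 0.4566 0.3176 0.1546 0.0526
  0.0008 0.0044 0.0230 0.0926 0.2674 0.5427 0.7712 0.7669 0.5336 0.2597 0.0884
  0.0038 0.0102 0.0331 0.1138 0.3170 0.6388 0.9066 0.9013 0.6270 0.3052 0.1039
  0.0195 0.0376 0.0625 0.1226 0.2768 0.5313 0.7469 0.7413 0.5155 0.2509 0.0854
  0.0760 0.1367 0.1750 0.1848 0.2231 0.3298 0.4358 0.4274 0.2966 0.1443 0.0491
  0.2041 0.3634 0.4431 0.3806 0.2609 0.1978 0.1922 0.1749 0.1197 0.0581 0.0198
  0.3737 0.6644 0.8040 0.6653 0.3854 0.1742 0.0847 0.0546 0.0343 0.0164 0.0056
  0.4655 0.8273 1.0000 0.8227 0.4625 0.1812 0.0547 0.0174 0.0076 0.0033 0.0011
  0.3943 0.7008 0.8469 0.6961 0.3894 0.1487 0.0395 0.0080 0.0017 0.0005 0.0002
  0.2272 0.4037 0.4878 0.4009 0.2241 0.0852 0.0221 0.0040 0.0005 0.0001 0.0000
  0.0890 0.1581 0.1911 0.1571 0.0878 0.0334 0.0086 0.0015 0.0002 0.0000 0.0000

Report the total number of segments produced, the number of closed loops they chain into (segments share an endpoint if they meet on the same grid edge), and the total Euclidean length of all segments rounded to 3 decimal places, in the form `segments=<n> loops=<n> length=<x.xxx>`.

segments=22 loops=2 length=17.604

cell (1,5): code 0100 → (1.637,6.000)–(2.000,5.505)
cell (1,6): code 1100 → (1.649,7.000)–(1.637,6.000)
cell (1,7): code 1000 → (2.000,7.467)–(1.649,7.000)
cell (2,5): code 0110 → (2.000,5.505)–(3.000,5.072)
cell (2,7): code 1001 → (3.000,7.887)–(2.000,7.467)
cell (3,5): code 0110 → (3.000,5.072)–(4.000,5.588)
cell (3,7): code 1001 → (4.000,7.369)–(3.000,7.887)
cell (4,5): code 0010 → (4.000,5.588)–(4.286,6.000)
cell (4,6): code 0011 → (4.286,6.000)–(4.265,7.000)
cell (4,7): code 0001 → (4.265,7.000)–(4.000,7.369)
cell (6,0): code 0100 → (6.979,1.000)–(7.000,0.978)
cell (6,1): code 1100 → (6.595,2.000)–(6.979,1.000)
cell (6,2): code 1100 → (6.974,3.000)–(6.595,2.000)
cell (6,3): code 1000 → (7.000,3.026)–(6.974,3.000)
cell (7,0): code 0110 → (7.000,0.978)–(8.000,0.532)
cell (7,3): code 1001 → (8.000,3.457)–(7.000,3.026)
cell (8,0): code 0110 → (8.000,0.532)–(9.000,0.860)
cell (8,3): code 1001 → (9.000,3.124)–(8.000,3.457)
cell (9,0): code 0010 → (9.000,0.860)–(9.144,1.000)
cell (9,1): code 0011 → (9.144,1.000)–(9.526,2.000)
cell (9,2): code 0011 → (9.526,2.000)–(9.129,3.000)
cell (9,3): code 0001 → (9.129,3.000)–(9.000,3.124)
total: 22 segments, chained into 2 closed loop(s), length Σ = 17.604316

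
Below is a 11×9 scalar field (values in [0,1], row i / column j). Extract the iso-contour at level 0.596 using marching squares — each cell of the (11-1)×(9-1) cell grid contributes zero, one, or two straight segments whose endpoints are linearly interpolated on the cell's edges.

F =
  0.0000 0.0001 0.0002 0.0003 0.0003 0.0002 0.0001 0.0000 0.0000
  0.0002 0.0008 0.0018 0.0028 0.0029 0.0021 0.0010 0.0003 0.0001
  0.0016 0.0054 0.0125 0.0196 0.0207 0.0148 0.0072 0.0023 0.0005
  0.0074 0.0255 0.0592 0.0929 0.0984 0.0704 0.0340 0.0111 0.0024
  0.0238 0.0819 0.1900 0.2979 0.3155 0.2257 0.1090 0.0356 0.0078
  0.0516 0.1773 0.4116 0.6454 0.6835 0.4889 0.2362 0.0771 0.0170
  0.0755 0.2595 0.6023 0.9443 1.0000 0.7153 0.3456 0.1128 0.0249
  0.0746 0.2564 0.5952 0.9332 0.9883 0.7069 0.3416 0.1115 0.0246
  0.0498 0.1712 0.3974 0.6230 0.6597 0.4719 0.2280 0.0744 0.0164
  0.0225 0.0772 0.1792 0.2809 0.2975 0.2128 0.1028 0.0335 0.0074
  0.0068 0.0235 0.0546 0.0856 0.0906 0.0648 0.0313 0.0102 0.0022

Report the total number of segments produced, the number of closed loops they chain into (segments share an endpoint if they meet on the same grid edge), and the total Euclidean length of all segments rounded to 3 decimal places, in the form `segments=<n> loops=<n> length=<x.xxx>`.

segments=16 loops=1 length=10.665

cell (4,2): code 0100 → (4.858,3.000)–(5.000,2.789)
cell (4,3): code 1100 → (4.762,4.000)–(4.858,3.000)
cell (4,4): code 1000 → (5.000,4.450)–(4.762,4.000)
cell (5,1): code 0100 → (5.967,2.000)–(6.000,1.982)
cell (5,2): code 1110 → (5.000,2.789)–(5.967,2.000)
cell (5,4): code 1101 → (5.473,5.000)–(5.000,4.450)
cell (5,5): code 1000 → (6.000,5.323)–(5.473,5.000)
cell (6,1): code 0010 → (6.000,1.982)–(6.887,2.000)
cell (6,2): code 0111 → (6.887,2.000)–(7.000,2.002)
cell (6,5): code 1001 → (7.000,5.304)–(6.000,5.323)
cell (7,2): code 0110 → (7.000,2.002)–(8.000,2.880)
cell (7,4): code 1011 → (8.000,4.339)–(7.472,5.000)
cell (7,5): code 0001 → (7.472,5.000)–(7.000,5.304)
cell (8,2): code 0010 → (8.000,2.880)–(8.079,3.000)
cell (8,3): code 0011 → (8.079,3.000)–(8.176,4.000)
cell (8,4): code 0001 → (8.176,4.000)–(8.000,4.339)
total: 16 segments, chained into 1 closed loop(s), length Σ = 10.665385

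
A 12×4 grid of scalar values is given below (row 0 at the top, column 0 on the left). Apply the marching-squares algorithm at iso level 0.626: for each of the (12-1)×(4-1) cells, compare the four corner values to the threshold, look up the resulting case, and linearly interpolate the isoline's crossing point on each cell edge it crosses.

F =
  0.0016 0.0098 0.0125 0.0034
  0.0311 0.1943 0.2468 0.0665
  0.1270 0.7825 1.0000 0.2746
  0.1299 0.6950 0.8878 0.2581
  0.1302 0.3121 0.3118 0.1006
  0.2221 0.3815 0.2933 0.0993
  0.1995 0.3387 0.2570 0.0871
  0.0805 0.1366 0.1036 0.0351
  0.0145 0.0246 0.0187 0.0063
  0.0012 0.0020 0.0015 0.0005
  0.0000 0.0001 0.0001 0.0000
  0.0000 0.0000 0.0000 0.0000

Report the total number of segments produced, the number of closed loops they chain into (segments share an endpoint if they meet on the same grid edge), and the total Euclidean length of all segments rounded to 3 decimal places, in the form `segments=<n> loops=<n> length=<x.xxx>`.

segments=8 loops=1 length=5.982

cell (1,0): code 0100 → (1.734,1.000)–(2.000,0.761)
cell (1,1): code 1100 → (1.503,2.000)–(1.734,1.000)
cell (1,2): code 1000 → (2.000,2.516)–(1.503,2.000)
cell (2,0): code 0110 → (2.000,0.761)–(3.000,0.878)
cell (2,2): code 1001 → (3.000,2.416)–(2.000,2.516)
cell (3,0): code 0010 → (3.000,0.878)–(3.180,1.000)
cell (3,1): code 0011 → (3.180,1.000)–(3.455,2.000)
cell (3,2): code 0001 → (3.455,2.000)–(3.000,2.416)
total: 8 segments, chained into 1 closed loop(s), length Σ = 5.981853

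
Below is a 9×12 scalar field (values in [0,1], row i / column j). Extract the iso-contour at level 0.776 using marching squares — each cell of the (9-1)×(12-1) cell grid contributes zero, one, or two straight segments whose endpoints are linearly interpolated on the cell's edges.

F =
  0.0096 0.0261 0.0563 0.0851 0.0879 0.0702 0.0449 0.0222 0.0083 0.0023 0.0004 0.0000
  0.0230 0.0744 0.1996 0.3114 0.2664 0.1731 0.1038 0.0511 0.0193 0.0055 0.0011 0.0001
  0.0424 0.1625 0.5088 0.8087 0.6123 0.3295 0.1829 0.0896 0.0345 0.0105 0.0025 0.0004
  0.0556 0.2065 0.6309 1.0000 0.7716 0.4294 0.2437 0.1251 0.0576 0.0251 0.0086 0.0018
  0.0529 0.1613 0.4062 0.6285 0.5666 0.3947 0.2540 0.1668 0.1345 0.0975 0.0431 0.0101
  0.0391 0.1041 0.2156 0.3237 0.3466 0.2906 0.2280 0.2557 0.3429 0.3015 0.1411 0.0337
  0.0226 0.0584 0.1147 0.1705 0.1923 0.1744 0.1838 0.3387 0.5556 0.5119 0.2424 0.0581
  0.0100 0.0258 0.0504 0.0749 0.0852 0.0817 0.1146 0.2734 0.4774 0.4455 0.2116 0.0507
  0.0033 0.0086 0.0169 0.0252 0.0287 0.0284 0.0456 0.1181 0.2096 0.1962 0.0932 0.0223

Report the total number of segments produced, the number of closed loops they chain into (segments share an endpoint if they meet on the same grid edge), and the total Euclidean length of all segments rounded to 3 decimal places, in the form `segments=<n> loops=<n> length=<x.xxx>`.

cell (1,2): code 0100 → (1.934,3.000)–(2.000,2.891)
cell (1,3): code 1000 → (2.000,3.166)–(1.934,3.000)
cell (2,2): code 0110 → (2.000,2.891)–(3.000,2.393)
cell (2,3): code 1001 → (3.000,3.981)–(2.000,3.166)
cell (3,2): code 0010 → (3.000,2.393)–(3.603,3.000)
cell (3,3): code 0001 → (3.603,3.000)–(3.000,3.981)
total: 6 segments, chained into 1 closed loop(s), length Σ = 4.719734

segments=6 loops=1 length=4.720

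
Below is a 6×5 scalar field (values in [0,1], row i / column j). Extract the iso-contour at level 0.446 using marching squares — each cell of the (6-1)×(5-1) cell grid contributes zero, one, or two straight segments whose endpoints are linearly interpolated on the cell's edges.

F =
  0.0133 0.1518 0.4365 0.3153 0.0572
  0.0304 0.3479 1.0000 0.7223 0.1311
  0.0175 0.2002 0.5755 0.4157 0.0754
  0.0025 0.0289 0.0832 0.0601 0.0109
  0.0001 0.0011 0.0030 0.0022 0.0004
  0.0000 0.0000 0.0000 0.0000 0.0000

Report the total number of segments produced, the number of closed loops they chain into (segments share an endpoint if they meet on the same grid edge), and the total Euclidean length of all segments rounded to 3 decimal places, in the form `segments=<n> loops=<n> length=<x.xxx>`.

segments=8 loops=1 length=6.804

cell (0,1): code 0100 → (0.017,2.000)–(1.000,1.150)
cell (0,2): code 1100 → (0.321,3.000)–(0.017,2.000)
cell (0,3): code 1000 → (1.000,3.467)–(0.321,3.000)
cell (1,1): code 0110 → (1.000,1.150)–(2.000,1.655)
cell (1,2): code 1011 → (2.000,2.810)–(1.901,3.000)
cell (1,3): code 0001 → (1.901,3.000)–(1.000,3.467)
cell (2,1): code 0010 → (2.000,1.655)–(2.263,2.000)
cell (2,2): code 0001 → (2.263,2.000)–(2.000,2.810)
total: 8 segments, chained into 1 closed loop(s), length Σ = 6.803740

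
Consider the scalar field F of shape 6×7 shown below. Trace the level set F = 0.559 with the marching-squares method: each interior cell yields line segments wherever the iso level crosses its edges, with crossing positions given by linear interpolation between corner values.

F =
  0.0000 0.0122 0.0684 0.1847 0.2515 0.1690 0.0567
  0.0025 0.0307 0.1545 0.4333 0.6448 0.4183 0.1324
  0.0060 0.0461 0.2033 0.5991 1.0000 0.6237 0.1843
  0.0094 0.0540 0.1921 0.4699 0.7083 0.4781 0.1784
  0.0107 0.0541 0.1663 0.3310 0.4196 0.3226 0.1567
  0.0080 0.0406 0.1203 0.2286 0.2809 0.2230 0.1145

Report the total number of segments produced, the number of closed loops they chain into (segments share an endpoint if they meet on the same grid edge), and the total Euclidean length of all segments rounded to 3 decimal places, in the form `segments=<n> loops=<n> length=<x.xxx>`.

segments=12 loops=1 length=7.274

cell (0,3): code 0100 → (0.782,4.000)–(1.000,3.594)
cell (0,4): code 1000 → (1.000,4.379)–(0.782,4.000)
cell (1,2): code 0100 → (1.758,3.000)–(2.000,2.899)
cell (1,3): code 1110 → (1.000,3.594)–(1.758,3.000)
cell (1,4): code 1101 → (1.685,5.000)–(1.000,4.379)
cell (1,5): code 1000 → (2.000,5.147)–(1.685,5.000)
cell (2,2): code 0010 → (2.000,2.899)–(2.310,3.000)
cell (2,3): code 0111 → (2.310,3.000)–(3.000,3.374)
cell (2,4): code 1011 → (3.000,4.649)–(2.444,5.000)
cell (2,5): code 0001 → (2.444,5.000)–(2.000,5.147)
cell (3,3): code 0010 → (3.000,3.374)–(3.517,4.000)
cell (3,4): code 0001 → (3.517,4.000)–(3.000,4.649)
total: 12 segments, chained into 1 closed loop(s), length Σ = 7.273869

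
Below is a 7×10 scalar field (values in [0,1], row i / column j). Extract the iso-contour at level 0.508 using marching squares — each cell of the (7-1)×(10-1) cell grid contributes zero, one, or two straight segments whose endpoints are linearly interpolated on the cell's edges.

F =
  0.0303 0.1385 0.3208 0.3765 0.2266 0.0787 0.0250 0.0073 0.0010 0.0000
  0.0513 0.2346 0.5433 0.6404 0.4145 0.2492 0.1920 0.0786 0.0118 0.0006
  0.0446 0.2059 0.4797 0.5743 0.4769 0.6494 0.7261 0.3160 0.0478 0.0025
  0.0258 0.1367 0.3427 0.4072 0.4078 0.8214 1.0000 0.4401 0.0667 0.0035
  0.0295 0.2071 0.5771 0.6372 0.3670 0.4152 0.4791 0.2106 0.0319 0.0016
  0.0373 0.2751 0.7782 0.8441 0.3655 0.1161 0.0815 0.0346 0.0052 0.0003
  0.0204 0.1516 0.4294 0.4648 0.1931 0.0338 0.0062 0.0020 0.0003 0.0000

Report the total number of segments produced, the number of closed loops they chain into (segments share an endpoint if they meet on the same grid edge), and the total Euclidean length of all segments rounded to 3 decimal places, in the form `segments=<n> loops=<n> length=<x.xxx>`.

segments=24 loops=3 length=21.022

cell (0,1): code 0100 → (0.841,2.000)–(1.000,1.886)
cell (0,2): code 1100 → (0.498,3.000)–(0.841,2.000)
cell (0,3): code 1000 → (1.000,3.586)–(0.498,3.000)
cell (1,1): code 0010 → (1.000,1.886)–(1.555,2.000)
cell (1,2): code 0111 → (1.555,2.000)–(2.000,2.299)
cell (1,3): code 1001 → (2.000,3.681)–(1.000,3.586)
cell (1,4): code 0100 → (1.647,5.000)–(2.000,4.180)
cell (1,5): code 1100 → (1.592,6.000)–(1.647,5.000)
cell (1,6): code 1000 → (2.000,6.532)–(1.592,6.000)
cell (2,2): code 0010 → (2.000,2.299)–(2.397,3.000)
cell (2,3): code 0001 → (2.397,3.000)–(2.000,3.681)
cell (2,4): code 0110 → (2.000,4.180)–(3.000,4.242)
cell (2,6): code 1001 → (3.000,6.879)–(2.000,6.532)
cell (3,1): code 0100 → (3.705,2.000)–(4.000,1.813)
cell (3,2): code 1100 → (3.438,3.000)–(3.705,2.000)
cell (3,3): code 1000 → (4.000,3.478)–(3.438,3.000)
cell (3,4): code 0010 → (3.000,4.242)–(3.772,5.000)
cell (3,5): code 0011 → (3.772,5.000)–(3.945,6.000)
cell (3,6): code 0001 → (3.945,6.000)–(3.000,6.879)
cell (4,1): code 0110 → (4.000,1.813)–(5.000,1.463)
cell (4,3): code 1001 → (5.000,3.702)–(4.000,3.478)
cell (5,1): code 0010 → (5.000,1.463)–(5.775,2.000)
cell (5,2): code 0011 → (5.775,2.000)–(5.886,3.000)
cell (5,3): code 0001 → (5.886,3.000)–(5.000,3.702)
total: 24 segments, chained into 3 closed loop(s), length Σ = 21.021740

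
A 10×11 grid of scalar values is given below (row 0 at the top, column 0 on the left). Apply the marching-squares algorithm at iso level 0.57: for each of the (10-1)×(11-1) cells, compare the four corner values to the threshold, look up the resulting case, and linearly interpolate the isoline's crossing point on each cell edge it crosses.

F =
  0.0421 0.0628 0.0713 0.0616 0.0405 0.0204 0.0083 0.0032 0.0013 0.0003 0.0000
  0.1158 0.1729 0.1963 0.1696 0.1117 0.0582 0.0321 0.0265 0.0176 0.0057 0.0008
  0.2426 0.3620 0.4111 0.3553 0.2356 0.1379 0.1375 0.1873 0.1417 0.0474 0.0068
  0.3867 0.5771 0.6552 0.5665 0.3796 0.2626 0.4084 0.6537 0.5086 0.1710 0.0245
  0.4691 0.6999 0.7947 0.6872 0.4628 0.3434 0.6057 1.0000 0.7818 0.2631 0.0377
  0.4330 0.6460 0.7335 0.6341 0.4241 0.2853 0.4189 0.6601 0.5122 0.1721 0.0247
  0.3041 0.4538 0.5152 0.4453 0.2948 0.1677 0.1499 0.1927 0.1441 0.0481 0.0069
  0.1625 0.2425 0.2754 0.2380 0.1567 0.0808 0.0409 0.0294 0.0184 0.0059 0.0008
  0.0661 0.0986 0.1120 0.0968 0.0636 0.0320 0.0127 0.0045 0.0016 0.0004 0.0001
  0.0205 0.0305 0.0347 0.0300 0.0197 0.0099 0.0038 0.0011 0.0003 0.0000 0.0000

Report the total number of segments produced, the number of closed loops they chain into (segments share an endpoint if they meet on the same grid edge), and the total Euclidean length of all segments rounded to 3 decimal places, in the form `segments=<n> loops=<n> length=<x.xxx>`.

cell (2,0): code 0100 → (2.967,1.000)–(3.000,0.963)
cell (2,1): code 1100 → (2.651,2.000)–(2.967,1.000)
cell (2,2): code 1000 → (3.000,2.961)–(2.651,2.000)
cell (2,6): code 0100 → (2.821,7.000)–(3.000,6.659)
cell (2,7): code 1000 → (3.000,7.577)–(2.821,7.000)
cell (3,0): code 0110 → (3.000,0.963)–(4.000,0.437)
cell (3,2): code 1101 → (3.029,3.000)–(3.000,2.961)
cell (3,3): code 1000 → (4.000,3.522)–(3.029,3.000)
cell (3,5): code 0100 → (3.819,6.000)–(4.000,5.864)
cell (3,6): code 1110 → (3.000,6.659)–(3.819,6.000)
cell (3,7): code 1101 → (3.225,8.000)–(3.000,7.577)
cell (3,8): code 1000 → (4.000,8.408)–(3.225,8.000)
cell (4,0): code 0110 → (4.000,0.437)–(5.000,0.643)
cell (4,3): code 1001 → (5.000,3.305)–(4.000,3.522)
cell (4,5): code 0010 → (4.000,5.864)–(4.191,6.000)
cell (4,6): code 0111 → (4.191,6.000)–(5.000,6.626)
cell (4,7): code 1011 → (5.000,7.609)–(4.786,8.000)
cell (4,8): code 0001 → (4.786,8.000)–(4.000,8.408)
cell (5,0): code 0010 → (5.000,0.643)–(5.395,1.000)
cell (5,1): code 0011 → (5.395,1.000)–(5.749,2.000)
cell (5,2): code 0011 → (5.749,2.000)–(5.340,3.000)
cell (5,3): code 0001 → (5.340,3.000)–(5.000,3.305)
cell (5,6): code 0010 → (5.000,6.626)–(5.193,7.000)
cell (5,7): code 0001 → (5.193,7.000)–(5.000,7.609)
total: 24 segments, chained into 2 closed loop(s), length Σ = 16.847146

segments=24 loops=2 length=16.847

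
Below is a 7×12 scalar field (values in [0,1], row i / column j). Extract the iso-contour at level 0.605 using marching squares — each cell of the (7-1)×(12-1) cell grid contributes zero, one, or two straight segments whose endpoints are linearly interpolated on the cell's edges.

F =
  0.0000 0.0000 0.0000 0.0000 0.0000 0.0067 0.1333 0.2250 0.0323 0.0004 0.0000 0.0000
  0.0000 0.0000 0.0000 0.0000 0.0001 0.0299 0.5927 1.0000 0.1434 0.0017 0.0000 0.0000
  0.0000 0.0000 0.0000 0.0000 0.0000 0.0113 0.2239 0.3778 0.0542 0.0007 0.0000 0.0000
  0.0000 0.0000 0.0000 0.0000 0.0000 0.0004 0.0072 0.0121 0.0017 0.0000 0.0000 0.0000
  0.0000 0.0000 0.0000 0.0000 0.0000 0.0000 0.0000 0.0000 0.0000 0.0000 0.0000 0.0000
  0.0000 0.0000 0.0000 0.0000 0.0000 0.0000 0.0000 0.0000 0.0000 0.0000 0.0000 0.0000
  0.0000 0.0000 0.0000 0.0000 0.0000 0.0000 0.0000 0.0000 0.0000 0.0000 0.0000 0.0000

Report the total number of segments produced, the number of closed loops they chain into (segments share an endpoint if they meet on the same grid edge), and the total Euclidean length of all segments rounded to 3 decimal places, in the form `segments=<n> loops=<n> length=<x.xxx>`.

cell (0,6): code 0100 → (0.490,7.000)–(1.000,6.030)
cell (0,7): code 1000 → (1.000,7.461)–(0.490,7.000)
cell (1,6): code 0010 → (1.000,6.030)–(1.635,7.000)
cell (1,7): code 0001 → (1.635,7.000)–(1.000,7.461)
total: 4 segments, chained into 1 closed loop(s), length Σ = 3.726649

segments=4 loops=1 length=3.727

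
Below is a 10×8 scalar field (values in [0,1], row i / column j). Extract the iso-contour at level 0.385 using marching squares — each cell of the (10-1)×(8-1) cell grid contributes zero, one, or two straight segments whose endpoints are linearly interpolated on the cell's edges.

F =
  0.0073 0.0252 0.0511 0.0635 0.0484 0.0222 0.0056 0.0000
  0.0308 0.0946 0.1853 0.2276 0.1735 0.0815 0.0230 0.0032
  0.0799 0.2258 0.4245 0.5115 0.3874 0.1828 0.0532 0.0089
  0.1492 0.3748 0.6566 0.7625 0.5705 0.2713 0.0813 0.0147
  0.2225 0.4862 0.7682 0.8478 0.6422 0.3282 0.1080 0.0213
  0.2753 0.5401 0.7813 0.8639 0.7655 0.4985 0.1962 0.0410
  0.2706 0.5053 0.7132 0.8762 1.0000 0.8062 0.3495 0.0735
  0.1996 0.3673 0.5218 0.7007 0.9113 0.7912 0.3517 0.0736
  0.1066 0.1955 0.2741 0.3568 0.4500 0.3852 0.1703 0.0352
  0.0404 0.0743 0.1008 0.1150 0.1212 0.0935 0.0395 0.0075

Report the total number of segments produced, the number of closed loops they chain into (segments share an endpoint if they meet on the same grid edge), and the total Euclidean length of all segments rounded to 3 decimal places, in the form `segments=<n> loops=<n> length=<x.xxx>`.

segments=24 loops=1 length=18.956

cell (1,1): code 0100 → (1.835,2.000)–(2.000,1.801)
cell (1,2): code 1100 → (1.554,3.000)–(1.835,2.000)
cell (1,3): code 1100 → (1.989,4.000)–(1.554,3.000)
cell (1,4): code 1000 → (2.000,4.012)–(1.989,4.000)
cell (2,1): code 0110 → (2.000,1.801)–(3.000,1.036)
cell (2,4): code 1001 → (3.000,4.620)–(2.000,4.012)
cell (3,0): code 0100 → (3.092,1.000)–(4.000,0.616)
cell (3,1): code 1110 → (3.000,1.036)–(3.092,1.000)
cell (3,4): code 1001 → (4.000,4.819)–(3.000,4.620)
cell (4,0): code 0110 → (4.000,0.616)–(5.000,0.414)
cell (4,4): code 1101 → (4.334,5.000)–(4.000,4.819)
cell (4,5): code 1000 → (5.000,5.375)–(4.334,5.000)
cell (5,0): code 0110 → (5.000,0.414)–(6.000,0.487)
cell (5,5): code 1001 → (6.000,5.922)–(5.000,5.375)
cell (6,0): code 0010 → (6.000,0.487)–(6.872,1.000)
cell (6,1): code 0111 → (6.872,1.000)–(7.000,1.115)
cell (6,5): code 1001 → (7.000,5.924)–(6.000,5.922)
cell (7,1): code 0010 → (7.000,1.115)–(7.552,2.000)
cell (7,2): code 0011 → (7.552,2.000)–(7.918,3.000)
cell (7,3): code 0111 → (7.918,3.000)–(8.000,3.303)
cell (7,5): code 1001 → (8.000,5.001)–(7.000,5.924)
cell (8,3): code 0010 → (8.000,3.303)–(8.198,4.000)
cell (8,4): code 0011 → (8.198,4.000)–(8.001,5.000)
cell (8,5): code 0001 → (8.001,5.000)–(8.000,5.001)
total: 24 segments, chained into 1 closed loop(s), length Σ = 18.955674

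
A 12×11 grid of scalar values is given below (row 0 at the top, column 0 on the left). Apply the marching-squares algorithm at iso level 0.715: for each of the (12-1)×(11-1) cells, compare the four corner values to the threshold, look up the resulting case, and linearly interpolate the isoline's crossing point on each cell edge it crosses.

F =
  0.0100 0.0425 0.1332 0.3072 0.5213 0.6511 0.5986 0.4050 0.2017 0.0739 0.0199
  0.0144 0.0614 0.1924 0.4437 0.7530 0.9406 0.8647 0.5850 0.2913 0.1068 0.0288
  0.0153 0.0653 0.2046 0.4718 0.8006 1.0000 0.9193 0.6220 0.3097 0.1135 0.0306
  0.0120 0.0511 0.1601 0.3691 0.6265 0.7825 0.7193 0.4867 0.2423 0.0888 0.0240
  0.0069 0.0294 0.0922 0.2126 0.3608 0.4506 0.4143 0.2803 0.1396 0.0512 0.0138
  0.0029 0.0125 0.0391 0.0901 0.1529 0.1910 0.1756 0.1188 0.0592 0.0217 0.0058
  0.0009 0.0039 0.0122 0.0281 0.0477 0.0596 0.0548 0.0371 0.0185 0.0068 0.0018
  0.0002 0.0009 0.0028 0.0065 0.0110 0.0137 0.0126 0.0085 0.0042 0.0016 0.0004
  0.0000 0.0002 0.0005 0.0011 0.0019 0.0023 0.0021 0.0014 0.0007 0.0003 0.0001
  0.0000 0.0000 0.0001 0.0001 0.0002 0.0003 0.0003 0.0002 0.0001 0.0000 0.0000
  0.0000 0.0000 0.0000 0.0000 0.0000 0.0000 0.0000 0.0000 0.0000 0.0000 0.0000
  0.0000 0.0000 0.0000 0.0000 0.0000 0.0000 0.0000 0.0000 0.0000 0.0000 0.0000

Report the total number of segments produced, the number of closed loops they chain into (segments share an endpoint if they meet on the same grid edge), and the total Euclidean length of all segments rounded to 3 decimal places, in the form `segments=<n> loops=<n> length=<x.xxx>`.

segments=12 loops=1 length=9.240

cell (0,3): code 0100 → (0.836,4.000)–(1.000,3.877)
cell (0,4): code 1100 → (0.221,5.000)–(0.836,4.000)
cell (0,5): code 1100 → (0.437,6.000)–(0.221,5.000)
cell (0,6): code 1000 → (1.000,6.535)–(0.437,6.000)
cell (1,3): code 0110 → (1.000,3.877)–(2.000,3.740)
cell (1,6): code 1001 → (2.000,6.687)–(1.000,6.535)
cell (2,3): code 0010 → (2.000,3.740)–(2.492,4.000)
cell (2,4): code 0111 → (2.492,4.000)–(3.000,4.567)
cell (2,6): code 1001 → (3.000,6.018)–(2.000,6.687)
cell (3,4): code 0010 → (3.000,4.567)–(3.203,5.000)
cell (3,5): code 0011 → (3.203,5.000)–(3.014,6.000)
cell (3,6): code 0001 → (3.014,6.000)–(3.000,6.018)
total: 12 segments, chained into 1 closed loop(s), length Σ = 9.239793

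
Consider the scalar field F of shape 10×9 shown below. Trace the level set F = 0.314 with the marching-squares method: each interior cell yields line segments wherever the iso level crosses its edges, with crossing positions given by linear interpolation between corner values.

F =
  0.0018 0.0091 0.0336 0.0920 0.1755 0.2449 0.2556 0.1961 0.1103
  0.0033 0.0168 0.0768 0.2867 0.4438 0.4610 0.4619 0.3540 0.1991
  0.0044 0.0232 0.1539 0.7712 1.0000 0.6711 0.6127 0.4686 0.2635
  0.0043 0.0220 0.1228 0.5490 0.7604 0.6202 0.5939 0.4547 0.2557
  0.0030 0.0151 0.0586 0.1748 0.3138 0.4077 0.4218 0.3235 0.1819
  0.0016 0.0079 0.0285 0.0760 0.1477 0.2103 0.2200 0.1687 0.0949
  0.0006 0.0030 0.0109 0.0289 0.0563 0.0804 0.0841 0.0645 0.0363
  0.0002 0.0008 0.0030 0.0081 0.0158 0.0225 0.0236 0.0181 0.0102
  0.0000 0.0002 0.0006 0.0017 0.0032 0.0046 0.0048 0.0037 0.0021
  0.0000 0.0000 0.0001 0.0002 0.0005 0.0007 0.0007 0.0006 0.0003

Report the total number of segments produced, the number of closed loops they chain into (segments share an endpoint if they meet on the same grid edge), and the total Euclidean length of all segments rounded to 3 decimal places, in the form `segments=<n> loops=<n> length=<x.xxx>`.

cell (0,3): code 0100 → (0.516,4.000)–(1.000,3.174)
cell (0,4): code 1100 → (0.320,5.000)–(0.516,4.000)
cell (0,5): code 1100 → (0.283,6.000)–(0.320,5.000)
cell (0,6): code 1100 → (0.747,7.000)–(0.283,6.000)
cell (0,7): code 1000 → (1.000,7.258)–(0.747,7.000)
cell (1,2): code 0100 → (1.056,3.000)–(2.000,2.259)
cell (1,3): code 1110 → (1.000,3.174)–(1.056,3.000)
cell (1,7): code 1001 → (2.000,7.754)–(1.000,7.258)
cell (2,2): code 0110 → (2.000,2.259)–(3.000,2.449)
cell (2,7): code 1001 → (3.000,7.707)–(2.000,7.754)
cell (3,2): code 0010 → (3.000,2.449)–(3.628,3.000)
cell (3,3): code 0011 → (3.628,3.000)–(4.000,4.000)
cell (3,4): code 0111 → (4.000,4.000)–(4.000,4.002)
cell (3,7): code 1001 → (4.000,7.067)–(3.000,7.707)
cell (4,4): code 0010 → (4.000,4.002)–(4.475,5.000)
cell (4,5): code 0011 → (4.475,5.000)–(4.534,6.000)
cell (4,6): code 0011 → (4.534,6.000)–(4.061,7.000)
cell (4,7): code 0001 → (4.061,7.000)–(4.000,7.067)
total: 18 segments, chained into 1 closed loop(s), length Σ = 15.354153

segments=18 loops=1 length=15.354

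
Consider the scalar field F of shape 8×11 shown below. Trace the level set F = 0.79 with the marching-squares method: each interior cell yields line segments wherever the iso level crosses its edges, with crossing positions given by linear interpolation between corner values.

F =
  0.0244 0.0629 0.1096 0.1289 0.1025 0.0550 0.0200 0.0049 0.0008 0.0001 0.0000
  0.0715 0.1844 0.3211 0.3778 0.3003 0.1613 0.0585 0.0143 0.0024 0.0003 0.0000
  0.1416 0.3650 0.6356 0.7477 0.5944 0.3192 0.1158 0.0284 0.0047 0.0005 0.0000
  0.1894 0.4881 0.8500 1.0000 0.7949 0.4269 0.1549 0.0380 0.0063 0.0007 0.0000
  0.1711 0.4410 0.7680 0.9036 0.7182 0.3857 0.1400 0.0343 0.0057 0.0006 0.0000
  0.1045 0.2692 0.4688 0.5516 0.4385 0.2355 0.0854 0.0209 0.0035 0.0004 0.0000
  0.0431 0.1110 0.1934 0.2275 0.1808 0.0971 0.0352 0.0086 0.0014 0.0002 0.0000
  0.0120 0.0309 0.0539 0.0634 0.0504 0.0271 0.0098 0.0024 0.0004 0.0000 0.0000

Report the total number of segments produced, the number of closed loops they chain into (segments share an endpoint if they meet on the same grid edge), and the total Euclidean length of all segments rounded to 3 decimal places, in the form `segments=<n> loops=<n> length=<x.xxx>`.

cell (2,1): code 0100 → (2.720,2.000)–(3.000,1.834)
cell (2,2): code 1100 → (2.168,3.000)–(2.720,2.000)
cell (2,3): code 1100 → (2.976,4.000)–(2.168,3.000)
cell (2,4): code 1000 → (3.000,4.013)–(2.976,4.000)
cell (3,1): code 0010 → (3.000,1.834)–(3.732,2.000)
cell (3,2): code 0111 → (3.732,2.000)–(4.000,2.162)
cell (3,3): code 1011 → (4.000,3.613)–(3.064,4.000)
cell (3,4): code 0001 → (3.064,4.000)–(3.000,4.013)
cell (4,2): code 0010 → (4.000,2.162)–(4.323,3.000)
cell (4,3): code 0001 → (4.323,3.000)–(4.000,3.613)
total: 10 segments, chained into 1 closed loop(s), length Σ = 6.513557

segments=10 loops=1 length=6.514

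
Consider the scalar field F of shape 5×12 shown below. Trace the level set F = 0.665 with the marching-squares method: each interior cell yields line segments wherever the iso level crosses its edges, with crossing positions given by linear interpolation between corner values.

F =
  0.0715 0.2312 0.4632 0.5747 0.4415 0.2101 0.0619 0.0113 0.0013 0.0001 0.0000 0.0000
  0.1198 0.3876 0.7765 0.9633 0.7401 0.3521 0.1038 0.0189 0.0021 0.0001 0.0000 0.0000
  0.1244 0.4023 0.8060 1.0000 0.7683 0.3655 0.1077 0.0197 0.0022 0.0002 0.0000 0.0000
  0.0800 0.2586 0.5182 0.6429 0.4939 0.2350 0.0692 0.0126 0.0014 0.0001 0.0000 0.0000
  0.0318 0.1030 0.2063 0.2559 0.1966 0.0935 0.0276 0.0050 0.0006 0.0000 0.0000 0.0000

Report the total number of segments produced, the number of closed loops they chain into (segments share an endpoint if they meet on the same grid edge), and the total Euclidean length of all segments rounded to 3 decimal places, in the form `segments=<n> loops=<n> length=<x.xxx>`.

cell (0,1): code 0100 → (0.644,2.000)–(1.000,1.713)
cell (0,2): code 1100 → (0.232,3.000)–(0.644,2.000)
cell (0,3): code 1100 → (0.748,4.000)–(0.232,3.000)
cell (0,4): code 1000 → (1.000,4.194)–(0.748,4.000)
cell (1,1): code 0110 → (1.000,1.713)–(2.000,1.651)
cell (1,4): code 1001 → (2.000,4.256)–(1.000,4.194)
cell (2,1): code 0010 → (2.000,1.651)–(2.490,2.000)
cell (2,2): code 0011 → (2.490,2.000)–(2.938,3.000)
cell (2,3): code 0011 → (2.938,3.000)–(2.376,4.000)
cell (2,4): code 0001 → (2.376,4.000)–(2.000,4.256)
total: 10 segments, chained into 1 closed loop(s), length Σ = 8.285051

segments=10 loops=1 length=8.285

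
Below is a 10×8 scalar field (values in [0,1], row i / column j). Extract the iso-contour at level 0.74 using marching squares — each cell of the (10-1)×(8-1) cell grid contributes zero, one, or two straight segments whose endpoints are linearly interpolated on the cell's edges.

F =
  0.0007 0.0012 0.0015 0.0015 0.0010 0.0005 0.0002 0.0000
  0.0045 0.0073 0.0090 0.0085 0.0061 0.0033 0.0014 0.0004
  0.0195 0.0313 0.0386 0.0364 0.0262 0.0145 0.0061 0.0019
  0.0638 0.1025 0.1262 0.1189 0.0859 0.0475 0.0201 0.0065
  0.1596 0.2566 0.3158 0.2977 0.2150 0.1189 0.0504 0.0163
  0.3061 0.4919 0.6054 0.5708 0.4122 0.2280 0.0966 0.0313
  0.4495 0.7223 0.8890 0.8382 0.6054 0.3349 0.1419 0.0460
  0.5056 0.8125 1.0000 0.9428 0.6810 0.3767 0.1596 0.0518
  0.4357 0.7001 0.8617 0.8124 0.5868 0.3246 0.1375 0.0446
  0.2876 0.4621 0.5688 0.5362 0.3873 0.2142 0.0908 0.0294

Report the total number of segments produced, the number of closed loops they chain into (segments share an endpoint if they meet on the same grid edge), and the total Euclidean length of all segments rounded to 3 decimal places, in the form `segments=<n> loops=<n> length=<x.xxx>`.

cell (5,1): code 0100 → (5.475,2.000)–(6.000,1.106)
cell (5,2): code 1100 → (5.633,3.000)–(5.475,2.000)
cell (5,3): code 1000 → (6.000,3.422)–(5.633,3.000)
cell (6,0): code 0100 → (6.196,1.000)–(7.000,0.764)
cell (6,1): code 1110 → (6.000,1.106)–(6.196,1.000)
cell (6,3): code 1001 → (7.000,3.775)–(6.000,3.422)
cell (7,0): code 0010 → (7.000,0.764)–(7.645,1.000)
cell (7,1): code 0111 → (7.645,1.000)–(8.000,1.247)
cell (7,3): code 1001 → (8.000,3.321)–(7.000,3.775)
cell (8,1): code 0010 → (8.000,1.247)–(8.416,2.000)
cell (8,2): code 0011 → (8.416,2.000)–(8.262,3.000)
cell (8,3): code 0001 → (8.262,3.000)–(8.000,3.321)
total: 12 segments, chained into 1 closed loop(s), length Σ = 9.233417

segments=12 loops=1 length=9.233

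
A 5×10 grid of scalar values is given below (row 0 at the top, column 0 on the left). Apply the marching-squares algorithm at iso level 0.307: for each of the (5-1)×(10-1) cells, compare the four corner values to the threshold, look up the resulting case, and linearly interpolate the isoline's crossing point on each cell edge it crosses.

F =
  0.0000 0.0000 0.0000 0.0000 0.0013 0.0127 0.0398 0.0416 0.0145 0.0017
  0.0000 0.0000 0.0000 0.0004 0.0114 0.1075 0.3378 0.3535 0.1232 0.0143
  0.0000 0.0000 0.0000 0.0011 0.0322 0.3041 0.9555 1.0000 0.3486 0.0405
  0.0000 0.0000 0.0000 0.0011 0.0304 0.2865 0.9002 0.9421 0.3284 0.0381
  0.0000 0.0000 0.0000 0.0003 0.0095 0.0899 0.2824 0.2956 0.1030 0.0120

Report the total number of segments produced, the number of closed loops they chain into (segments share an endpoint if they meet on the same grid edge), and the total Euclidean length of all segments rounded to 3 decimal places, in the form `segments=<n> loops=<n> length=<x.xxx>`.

segments=12 loops=1 length=9.933

cell (0,5): code 0100 → (0.897,6.000)–(1.000,5.866)
cell (0,6): code 1100 → (0.851,7.000)–(0.897,6.000)
cell (0,7): code 1000 → (1.000,7.202)–(0.851,7.000)
cell (1,5): code 0110 → (1.000,5.866)–(2.000,5.004)
cell (1,7): code 1101 → (1.815,8.000)–(1.000,7.202)
cell (1,8): code 1000 → (2.000,8.135)–(1.815,8.000)
cell (2,5): code 0110 → (2.000,5.004)–(3.000,5.033)
cell (2,8): code 1001 → (3.000,8.074)–(2.000,8.135)
cell (3,5): code 0010 → (3.000,5.033)–(3.960,6.000)
cell (3,6): code 0011 → (3.960,6.000)–(3.982,7.000)
cell (3,7): code 0011 → (3.982,7.000)–(3.095,8.000)
cell (3,8): code 0001 → (3.095,8.000)–(3.000,8.074)
total: 12 segments, chained into 1 closed loop(s), length Σ = 9.933025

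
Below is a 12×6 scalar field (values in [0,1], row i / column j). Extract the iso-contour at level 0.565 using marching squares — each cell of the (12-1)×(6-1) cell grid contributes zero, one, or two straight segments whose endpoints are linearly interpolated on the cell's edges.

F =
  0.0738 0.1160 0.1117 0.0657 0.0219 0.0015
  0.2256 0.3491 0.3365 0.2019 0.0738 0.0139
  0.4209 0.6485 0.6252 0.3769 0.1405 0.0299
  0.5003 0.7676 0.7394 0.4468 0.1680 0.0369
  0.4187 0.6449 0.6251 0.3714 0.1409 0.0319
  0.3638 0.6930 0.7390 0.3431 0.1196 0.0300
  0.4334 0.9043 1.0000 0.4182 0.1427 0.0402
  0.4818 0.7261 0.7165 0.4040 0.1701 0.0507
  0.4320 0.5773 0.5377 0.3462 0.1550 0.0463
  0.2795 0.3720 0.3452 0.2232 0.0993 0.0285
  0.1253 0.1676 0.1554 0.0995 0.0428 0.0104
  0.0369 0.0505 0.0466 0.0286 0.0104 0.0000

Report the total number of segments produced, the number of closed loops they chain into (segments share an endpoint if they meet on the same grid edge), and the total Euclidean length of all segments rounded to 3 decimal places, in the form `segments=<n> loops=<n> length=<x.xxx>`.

segments=18 loops=1 length=15.471

cell (1,0): code 0100 → (1.721,1.000)–(2.000,0.633)
cell (1,1): code 1100 → (1.791,2.000)–(1.721,1.000)
cell (1,2): code 1000 → (2.000,2.242)–(1.791,2.000)
cell (2,0): code 0110 → (2.000,0.633)–(3.000,0.242)
cell (2,2): code 1001 → (3.000,2.596)–(2.000,2.242)
cell (3,0): code 0110 → (3.000,0.242)–(4.000,0.647)
cell (3,2): code 1001 → (4.000,2.237)–(3.000,2.596)
cell (4,0): code 0110 → (4.000,0.647)–(5.000,0.611)
cell (4,2): code 1001 → (5.000,2.440)–(4.000,2.237)
cell (5,0): code 0110 → (5.000,0.611)–(6.000,0.279)
cell (5,2): code 1001 → (6.000,2.748)–(5.000,2.440)
cell (6,0): code 0110 → (6.000,0.279)–(7.000,0.341)
cell (6,2): code 1001 → (7.000,2.485)–(6.000,2.748)
cell (7,0): code 0110 → (7.000,0.341)–(8.000,0.915)
cell (7,1): code 1011 → (8.000,1.311)–(7.847,2.000)
cell (7,2): code 0001 → (7.847,2.000)–(7.000,2.485)
cell (8,0): code 0010 → (8.000,0.915)–(8.060,1.000)
cell (8,1): code 0001 → (8.060,1.000)–(8.000,1.311)
total: 18 segments, chained into 1 closed loop(s), length Σ = 15.471400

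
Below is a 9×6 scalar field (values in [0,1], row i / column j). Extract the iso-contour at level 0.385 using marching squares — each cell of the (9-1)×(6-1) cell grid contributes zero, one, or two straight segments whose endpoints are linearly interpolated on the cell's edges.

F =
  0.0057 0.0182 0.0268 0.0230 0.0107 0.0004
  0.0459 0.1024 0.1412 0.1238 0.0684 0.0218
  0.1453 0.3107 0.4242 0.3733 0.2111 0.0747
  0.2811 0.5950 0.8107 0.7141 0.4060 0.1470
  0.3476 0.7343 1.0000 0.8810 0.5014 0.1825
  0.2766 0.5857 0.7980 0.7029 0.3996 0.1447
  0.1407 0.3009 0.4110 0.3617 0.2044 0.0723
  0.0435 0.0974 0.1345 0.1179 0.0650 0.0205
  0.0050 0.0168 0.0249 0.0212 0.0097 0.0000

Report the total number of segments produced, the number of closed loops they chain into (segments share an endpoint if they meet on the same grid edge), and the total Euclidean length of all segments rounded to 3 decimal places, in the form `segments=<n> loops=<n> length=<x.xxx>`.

segments=18 loops=1 length=13.141

cell (1,1): code 0100 → (1.861,2.000)–(2.000,1.655)
cell (1,2): code 1000 → (2.000,2.770)–(1.861,2.000)
cell (2,0): code 0100 → (2.261,1.000)–(3.000,0.331)
cell (2,1): code 1110 → (2.000,1.655)–(2.261,1.000)
cell (2,2): code 1101 → (2.034,3.000)–(2.000,2.770)
cell (2,3): code 1100 → (2.892,4.000)–(2.034,3.000)
cell (2,4): code 1000 → (3.000,4.081)–(2.892,4.000)
cell (3,0): code 0110 → (3.000,0.331)–(4.000,0.097)
cell (3,4): code 1001 → (4.000,4.365)–(3.000,4.081)
cell (4,0): code 0110 → (4.000,0.097)–(5.000,0.351)
cell (4,4): code 1001 → (5.000,4.057)–(4.000,4.365)
cell (5,0): code 0010 → (5.000,0.351)–(5.705,1.000)
cell (5,1): code 0111 → (5.705,1.000)–(6.000,1.764)
cell (5,2): code 1011 → (6.000,2.527)–(5.932,3.000)
cell (5,3): code 0011 → (5.932,3.000)–(5.075,4.000)
cell (5,4): code 0001 → (5.075,4.000)–(5.000,4.057)
cell (6,1): code 0010 → (6.000,1.764)–(6.094,2.000)
cell (6,2): code 0001 → (6.094,2.000)–(6.000,2.527)
total: 18 segments, chained into 1 closed loop(s), length Σ = 13.141250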